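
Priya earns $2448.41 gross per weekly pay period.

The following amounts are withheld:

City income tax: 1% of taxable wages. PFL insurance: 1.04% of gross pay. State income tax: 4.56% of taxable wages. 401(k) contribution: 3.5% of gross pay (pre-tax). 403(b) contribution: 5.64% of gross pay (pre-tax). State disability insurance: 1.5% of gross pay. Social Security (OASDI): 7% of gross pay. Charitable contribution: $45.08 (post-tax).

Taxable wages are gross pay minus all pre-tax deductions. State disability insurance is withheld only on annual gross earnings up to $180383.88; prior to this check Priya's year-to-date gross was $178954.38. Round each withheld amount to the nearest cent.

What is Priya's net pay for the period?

$1837.57

401(k) contribution: $2448.41 × 0.035 = $85.69
403(b) contribution: $2448.41 × 0.0564 = $138.09
Pre-tax total = $85.69 + $138.09 = $223.78
Taxable wages = $2448.41 − $223.78 = $2224.63
State income tax: $2224.63 × 0.0456 = $101.44
City income tax: $2224.63 × 0.01 = $22.25
State disability insurance: only $180383.88 − $178954.38 = $1429.50 of this check is subject → $1429.50 × 0.015 = $21.44
PFL insurance: $2448.41 × 0.0104 = $25.46
Social Security (OASDI): $2448.41 × 0.07 = $171.39
Charitable contribution: $45.08
Total deductions = $85.69 + $138.09 + $101.44 + $22.25 + $21.44 + $25.46 + $171.39 + $45.08 = $610.84
Net pay = $2448.41 − $610.84 = $1837.57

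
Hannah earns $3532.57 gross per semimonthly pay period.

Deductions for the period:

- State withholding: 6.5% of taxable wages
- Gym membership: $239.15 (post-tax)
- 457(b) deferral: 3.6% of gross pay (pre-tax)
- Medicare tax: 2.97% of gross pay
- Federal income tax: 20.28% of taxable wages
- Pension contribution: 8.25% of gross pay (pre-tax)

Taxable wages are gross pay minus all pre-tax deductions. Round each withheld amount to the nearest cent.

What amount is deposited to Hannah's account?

457(b) deferral: $3532.57 × 0.036 = $127.17
Pension contribution: $3532.57 × 0.0825 = $291.44
Pre-tax total = $127.17 + $291.44 = $418.61
Taxable wages = $3532.57 − $418.61 = $3113.96
Federal income tax: $3113.96 × 0.2028 = $631.51
State withholding: $3113.96 × 0.065 = $202.41
Medicare tax: $3532.57 × 0.0297 = $104.92
Gym membership: $239.15
Total deductions = $127.17 + $291.44 + $631.51 + $202.41 + $104.92 + $239.15 = $1596.60
Net pay = $3532.57 − $1596.60 = $1935.97

$1935.97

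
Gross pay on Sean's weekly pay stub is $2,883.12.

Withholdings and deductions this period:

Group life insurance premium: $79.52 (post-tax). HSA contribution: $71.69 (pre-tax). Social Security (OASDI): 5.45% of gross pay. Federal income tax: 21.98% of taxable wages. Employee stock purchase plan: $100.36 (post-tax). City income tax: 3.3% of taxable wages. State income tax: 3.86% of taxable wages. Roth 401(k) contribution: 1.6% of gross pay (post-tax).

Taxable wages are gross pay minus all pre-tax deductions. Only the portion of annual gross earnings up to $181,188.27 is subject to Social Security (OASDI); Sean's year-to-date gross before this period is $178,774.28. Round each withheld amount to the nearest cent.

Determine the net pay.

$1,634.61

HSA contribution: $71.69
Taxable wages = $2,883.12 − $71.69 = $2,811.43
State income tax: $2,811.43 × 0.0386 = $108.52
Federal income tax: $2,811.43 × 0.2198 = $617.95
City income tax: $2,811.43 × 0.033 = $92.78
Social Security (OASDI): only $181,188.27 − $178,774.28 = $2,413.99 of this check is subject → $2,413.99 × 0.0545 = $131.56
Employee stock purchase plan: $100.36
Group life insurance premium: $79.52
Roth 401(k) contribution: $2,883.12 × 0.016 = $46.13
Total deductions = $71.69 + $108.52 + $617.95 + $92.78 + $131.56 + $100.36 + $79.52 + $46.13 = $1,248.51
Net pay = $2,883.12 − $1,248.51 = $1,634.61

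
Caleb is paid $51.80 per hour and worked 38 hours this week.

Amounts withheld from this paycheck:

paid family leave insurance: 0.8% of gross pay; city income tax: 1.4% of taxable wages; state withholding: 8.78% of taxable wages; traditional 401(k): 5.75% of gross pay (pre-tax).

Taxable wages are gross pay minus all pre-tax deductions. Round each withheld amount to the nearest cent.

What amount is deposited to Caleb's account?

Gross pay: 38 × $51.80 = $1,968.40
Traditional 401(k): $1,968.40 × 0.0575 = $113.18
Taxable wages = $1,968.40 − $113.18 = $1,855.22
City income tax: $1,855.22 × 0.014 = $25.97
State withholding: $1,855.22 × 0.0878 = $162.89
Paid family leave insurance: $1,968.40 × 0.008 = $15.75
Total deductions = $113.18 + $25.97 + $162.89 + $15.75 = $317.79
Net pay = $1,968.40 − $317.79 = $1,650.61

$1,650.61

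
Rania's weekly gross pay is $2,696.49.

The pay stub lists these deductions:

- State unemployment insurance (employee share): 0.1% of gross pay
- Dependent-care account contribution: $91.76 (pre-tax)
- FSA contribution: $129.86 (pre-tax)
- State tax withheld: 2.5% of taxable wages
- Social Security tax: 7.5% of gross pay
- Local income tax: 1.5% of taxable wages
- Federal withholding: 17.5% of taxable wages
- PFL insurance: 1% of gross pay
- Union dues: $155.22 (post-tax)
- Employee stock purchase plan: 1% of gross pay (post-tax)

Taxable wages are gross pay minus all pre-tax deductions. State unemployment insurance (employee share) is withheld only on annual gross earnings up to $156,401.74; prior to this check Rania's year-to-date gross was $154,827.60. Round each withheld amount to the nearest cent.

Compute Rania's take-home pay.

$1,529.83

FSA contribution: $129.86
Dependent-care account contribution: $91.76
Pre-tax total = $129.86 + $91.76 = $221.62
Taxable wages = $2,696.49 − $221.62 = $2,474.87
State tax withheld: $2,474.87 × 0.025 = $61.87
Federal withholding: $2,474.87 × 0.175 = $433.10
Local income tax: $2,474.87 × 0.015 = $37.12
State unemployment insurance (employee share): only $156,401.74 − $154,827.60 = $1,574.14 of this check is subject → $1,574.14 × 0.001 = $1.57
Social Security tax: $2,696.49 × 0.075 = $202.24
PFL insurance: $2,696.49 × 0.01 = $26.96
Employee stock purchase plan: $2,696.49 × 0.01 = $26.96
Union dues: $155.22
Total deductions = $129.86 + $91.76 + $61.87 + $433.10 + $37.12 + $1.57 + $202.24 + $26.96 + $26.96 + $155.22 = $1,166.66
Net pay = $2,696.49 − $1,166.66 = $1,529.83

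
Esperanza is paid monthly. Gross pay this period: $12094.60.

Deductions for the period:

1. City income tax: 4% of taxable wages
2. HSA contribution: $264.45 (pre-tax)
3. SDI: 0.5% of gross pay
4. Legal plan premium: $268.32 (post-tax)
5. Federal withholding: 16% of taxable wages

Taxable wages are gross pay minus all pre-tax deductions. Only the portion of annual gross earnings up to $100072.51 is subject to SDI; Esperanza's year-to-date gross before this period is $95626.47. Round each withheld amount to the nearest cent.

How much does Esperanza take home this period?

$9173.57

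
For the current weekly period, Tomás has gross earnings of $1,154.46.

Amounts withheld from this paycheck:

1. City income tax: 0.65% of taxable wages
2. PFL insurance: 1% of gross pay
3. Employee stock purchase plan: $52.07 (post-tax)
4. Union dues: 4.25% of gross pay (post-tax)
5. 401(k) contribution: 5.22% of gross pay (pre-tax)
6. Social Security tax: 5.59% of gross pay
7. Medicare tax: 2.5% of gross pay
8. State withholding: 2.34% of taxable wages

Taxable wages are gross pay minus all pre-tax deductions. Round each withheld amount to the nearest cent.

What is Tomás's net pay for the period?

401(k) contribution: $1,154.46 × 0.0522 = $60.26
Taxable wages = $1,154.46 − $60.26 = $1,094.20
City income tax: $1,094.20 × 0.0065 = $7.11
State withholding: $1,094.20 × 0.0234 = $25.60
Social Security tax: $1,154.46 × 0.0559 = $64.53
PFL insurance: $1,154.46 × 0.01 = $11.54
Medicare tax: $1,154.46 × 0.025 = $28.86
Employee stock purchase plan: $52.07
Union dues: $1,154.46 × 0.0425 = $49.06
Total deductions = $60.26 + $7.11 + $25.60 + $64.53 + $11.54 + $28.86 + $52.07 + $49.06 = $299.03
Net pay = $1,154.46 − $299.03 = $855.43

$855.43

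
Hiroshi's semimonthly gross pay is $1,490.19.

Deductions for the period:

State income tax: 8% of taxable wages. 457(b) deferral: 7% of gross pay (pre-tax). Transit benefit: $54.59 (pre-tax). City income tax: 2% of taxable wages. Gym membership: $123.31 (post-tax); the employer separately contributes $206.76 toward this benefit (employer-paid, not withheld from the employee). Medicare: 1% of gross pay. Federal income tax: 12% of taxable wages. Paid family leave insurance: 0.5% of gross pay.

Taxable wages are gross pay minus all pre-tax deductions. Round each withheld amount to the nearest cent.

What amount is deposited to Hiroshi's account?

$892.75

Transit benefit: $54.59
457(b) deferral: $1,490.19 × 0.07 = $104.31
Pre-tax total = $54.59 + $104.31 = $158.90
Taxable wages = $1,490.19 − $158.90 = $1,331.29
Federal income tax: $1,331.29 × 0.12 = $159.75
State income tax: $1,331.29 × 0.08 = $106.50
City income tax: $1,331.29 × 0.02 = $26.63
Paid family leave insurance: $1,490.19 × 0.005 = $7.45
Medicare: $1,490.19 × 0.01 = $14.90
Gym membership: $123.31
(Employer's $206.76 toward gym membership is not withheld from the employee.)
Total deductions = $54.59 + $104.31 + $159.75 + $106.50 + $26.63 + $7.45 + $14.90 + $123.31 = $597.44
Net pay = $1,490.19 − $597.44 = $892.75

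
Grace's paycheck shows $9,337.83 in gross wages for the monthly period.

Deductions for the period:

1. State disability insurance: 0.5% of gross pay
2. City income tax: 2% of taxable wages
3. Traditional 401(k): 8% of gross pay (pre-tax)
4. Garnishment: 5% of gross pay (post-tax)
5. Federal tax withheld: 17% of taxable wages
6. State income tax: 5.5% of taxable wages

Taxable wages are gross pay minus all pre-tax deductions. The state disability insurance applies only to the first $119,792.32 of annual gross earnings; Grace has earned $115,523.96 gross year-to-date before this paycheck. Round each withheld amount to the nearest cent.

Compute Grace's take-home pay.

Traditional 401(k): $9,337.83 × 0.08 = $747.03
Taxable wages = $9,337.83 − $747.03 = $8,590.80
Federal tax withheld: $8,590.80 × 0.17 = $1,460.44
City income tax: $8,590.80 × 0.02 = $171.82
State income tax: $8,590.80 × 0.055 = $472.49
State disability insurance: only $119,792.32 − $115,523.96 = $4,268.36 of this check is subject → $4,268.36 × 0.005 = $21.34
Garnishment: $9,337.83 × 0.05 = $466.89
Total deductions = $747.03 + $1,460.44 + $171.82 + $472.49 + $21.34 + $466.89 = $3,340.01
Net pay = $9,337.83 − $3,340.01 = $5,997.82

$5,997.82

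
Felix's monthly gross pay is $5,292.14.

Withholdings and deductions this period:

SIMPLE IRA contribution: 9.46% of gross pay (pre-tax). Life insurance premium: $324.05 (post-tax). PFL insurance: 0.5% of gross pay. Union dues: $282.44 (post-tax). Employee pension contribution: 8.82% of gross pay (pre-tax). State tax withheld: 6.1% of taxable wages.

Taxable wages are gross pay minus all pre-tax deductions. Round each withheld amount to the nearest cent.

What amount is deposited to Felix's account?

Employee pension contribution: $5,292.14 × 0.0882 = $466.77
SIMPLE IRA contribution: $5,292.14 × 0.0946 = $500.64
Pre-tax total = $466.77 + $500.64 = $967.41
Taxable wages = $5,292.14 − $967.41 = $4,324.73
State tax withheld: $4,324.73 × 0.061 = $263.81
PFL insurance: $5,292.14 × 0.005 = $26.46
Union dues: $282.44
Life insurance premium: $324.05
Total deductions = $466.77 + $500.64 + $263.81 + $26.46 + $282.44 + $324.05 = $1,864.17
Net pay = $5,292.14 − $1,864.17 = $3,427.97

$3,427.97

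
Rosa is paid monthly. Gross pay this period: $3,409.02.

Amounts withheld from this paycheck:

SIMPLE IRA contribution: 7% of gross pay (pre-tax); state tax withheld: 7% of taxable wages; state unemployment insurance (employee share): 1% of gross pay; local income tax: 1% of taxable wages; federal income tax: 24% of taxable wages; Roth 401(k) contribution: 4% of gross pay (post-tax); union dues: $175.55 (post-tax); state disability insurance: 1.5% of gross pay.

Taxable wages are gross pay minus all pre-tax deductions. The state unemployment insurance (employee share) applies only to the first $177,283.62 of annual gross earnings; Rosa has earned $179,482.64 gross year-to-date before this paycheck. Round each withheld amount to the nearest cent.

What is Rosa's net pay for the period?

SIMPLE IRA contribution: $3,409.02 × 0.07 = $238.63
Taxable wages = $3,409.02 − $238.63 = $3,170.39
State tax withheld: $3,170.39 × 0.07 = $221.93
Local income tax: $3,170.39 × 0.01 = $31.70
Federal income tax: $3,170.39 × 0.24 = $760.89
State unemployment insurance (employee share): annual cap $177,283.62 already reached (YTD $179,482.64), so $0.00
State disability insurance: $3,409.02 × 0.015 = $51.14
Roth 401(k) contribution: $3,409.02 × 0.04 = $136.36
Union dues: $175.55
Total deductions = $238.63 + $221.93 + $31.70 + $760.89 + $0.00 + $51.14 + $136.36 + $175.55 = $1,616.20
Net pay = $3,409.02 − $1,616.20 = $1,792.82

$1,792.82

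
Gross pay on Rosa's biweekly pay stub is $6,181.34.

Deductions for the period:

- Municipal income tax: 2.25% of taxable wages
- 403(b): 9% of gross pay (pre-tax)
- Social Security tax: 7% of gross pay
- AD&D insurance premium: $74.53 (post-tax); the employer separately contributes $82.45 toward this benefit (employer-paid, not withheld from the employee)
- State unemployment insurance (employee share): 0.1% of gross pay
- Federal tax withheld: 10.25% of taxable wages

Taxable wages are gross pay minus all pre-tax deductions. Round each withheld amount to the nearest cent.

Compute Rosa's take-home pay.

$4,408.50

403(b): $6,181.34 × 0.09 = $556.32
Taxable wages = $6,181.34 − $556.32 = $5,625.02
Municipal income tax: $5,625.02 × 0.0225 = $126.56
Federal tax withheld: $5,625.02 × 0.1025 = $576.56
Social Security tax: $6,181.34 × 0.07 = $432.69
State unemployment insurance (employee share): $6,181.34 × 0.001 = $6.18
AD&D insurance premium: $74.53
(Employer's $82.45 toward AD&D insurance premium is not withheld from the employee.)
Total deductions = $556.32 + $126.56 + $576.56 + $432.69 + $6.18 + $74.53 = $1,772.84
Net pay = $6,181.34 − $1,772.84 = $4,408.50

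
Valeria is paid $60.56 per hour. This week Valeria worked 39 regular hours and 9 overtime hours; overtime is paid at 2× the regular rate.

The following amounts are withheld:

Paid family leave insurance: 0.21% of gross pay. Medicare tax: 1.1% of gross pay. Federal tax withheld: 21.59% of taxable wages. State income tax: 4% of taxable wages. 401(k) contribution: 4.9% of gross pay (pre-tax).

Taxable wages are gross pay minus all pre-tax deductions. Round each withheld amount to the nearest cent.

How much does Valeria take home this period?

Regular pay: 39 × $60.56 = $2361.84
Overtime pay: 9 × $60.56 × 2 = $1090.08
Gross pay = $2361.84 + $1090.08 = $3451.92
401(k) contribution: $3451.92 × 0.049 = $169.14
Taxable wages = $3451.92 − $169.14 = $3282.78
State income tax: $3282.78 × 0.04 = $131.31
Federal tax withheld: $3282.78 × 0.2159 = $708.75
Medicare tax: $3451.92 × 0.011 = $37.97
Paid family leave insurance: $3451.92 × 0.0021 = $7.25
Total deductions = $169.14 + $131.31 + $708.75 + $37.97 + $7.25 = $1054.42
Net pay = $3451.92 − $1054.42 = $2397.50

$2397.50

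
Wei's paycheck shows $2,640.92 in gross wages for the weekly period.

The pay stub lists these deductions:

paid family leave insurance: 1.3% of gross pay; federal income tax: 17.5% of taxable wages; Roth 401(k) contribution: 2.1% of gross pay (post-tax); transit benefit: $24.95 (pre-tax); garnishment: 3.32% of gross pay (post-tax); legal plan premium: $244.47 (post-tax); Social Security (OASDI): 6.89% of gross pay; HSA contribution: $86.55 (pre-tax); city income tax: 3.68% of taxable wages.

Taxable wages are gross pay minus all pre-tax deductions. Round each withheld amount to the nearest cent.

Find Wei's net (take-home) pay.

HSA contribution: $86.55
Transit benefit: $24.95
Pre-tax total = $86.55 + $24.95 = $111.50
Taxable wages = $2,640.92 − $111.50 = $2,529.42
Federal income tax: $2,529.42 × 0.175 = $442.65
City income tax: $2,529.42 × 0.0368 = $93.08
Paid family leave insurance: $2,640.92 × 0.013 = $34.33
Social Security (OASDI): $2,640.92 × 0.0689 = $181.96
Garnishment: $2,640.92 × 0.0332 = $87.68
Roth 401(k) contribution: $2,640.92 × 0.021 = $55.46
Legal plan premium: $244.47
Total deductions = $86.55 + $24.95 + $442.65 + $93.08 + $34.33 + $181.96 + $87.68 + $55.46 + $244.47 = $1,251.13
Net pay = $2,640.92 − $1,251.13 = $1,389.79

$1,389.79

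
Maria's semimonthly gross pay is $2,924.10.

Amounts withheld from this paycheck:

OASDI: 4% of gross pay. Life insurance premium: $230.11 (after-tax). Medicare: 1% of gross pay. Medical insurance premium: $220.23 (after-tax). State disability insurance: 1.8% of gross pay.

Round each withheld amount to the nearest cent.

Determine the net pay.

State disability insurance: $2,924.10 × 0.018 = $52.63
Medicare: $2,924.10 × 0.01 = $29.24
OASDI: $2,924.10 × 0.04 = $116.96
Life insurance premium: $230.11
Medical insurance premium: $220.23
Total deductions = $52.63 + $29.24 + $116.96 + $230.11 + $220.23 = $649.17
Net pay = $2,924.10 − $649.17 = $2,274.93

$2,274.93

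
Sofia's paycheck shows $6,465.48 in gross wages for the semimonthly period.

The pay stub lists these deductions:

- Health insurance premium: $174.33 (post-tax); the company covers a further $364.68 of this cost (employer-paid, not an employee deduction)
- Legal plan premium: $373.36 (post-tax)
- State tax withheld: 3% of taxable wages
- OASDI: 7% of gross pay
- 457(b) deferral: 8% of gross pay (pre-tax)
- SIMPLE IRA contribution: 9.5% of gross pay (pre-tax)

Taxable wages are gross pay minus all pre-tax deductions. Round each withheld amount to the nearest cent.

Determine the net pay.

SIMPLE IRA contribution: $6,465.48 × 0.095 = $614.22
457(b) deferral: $6,465.48 × 0.08 = $517.24
Pre-tax total = $614.22 + $517.24 = $1,131.46
Taxable wages = $6,465.48 − $1,131.46 = $5,334.02
State tax withheld: $5,334.02 × 0.03 = $160.02
OASDI: $6,465.48 × 0.07 = $452.58
Health insurance premium: $174.33
Legal plan premium: $373.36
(Employer's $364.68 toward health insurance premium is not withheld from the employee.)
Total deductions = $614.22 + $517.24 + $160.02 + $452.58 + $174.33 + $373.36 = $2,291.75
Net pay = $6,465.48 − $2,291.75 = $4,173.73

$4,173.73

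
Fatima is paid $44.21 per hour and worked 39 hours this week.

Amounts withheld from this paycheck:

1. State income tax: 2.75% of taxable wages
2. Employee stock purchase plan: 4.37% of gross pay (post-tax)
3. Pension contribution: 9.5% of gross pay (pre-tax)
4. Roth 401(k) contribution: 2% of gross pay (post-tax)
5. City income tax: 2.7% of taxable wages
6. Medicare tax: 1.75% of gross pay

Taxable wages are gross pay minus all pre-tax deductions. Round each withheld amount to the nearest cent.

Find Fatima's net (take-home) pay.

Gross pay: 39 × $44.21 = $1,724.19
Pension contribution: $1,724.19 × 0.095 = $163.80
Taxable wages = $1,724.19 − $163.80 = $1,560.39
City income tax: $1,560.39 × 0.027 = $42.13
State income tax: $1,560.39 × 0.0275 = $42.91
Medicare tax: $1,724.19 × 0.0175 = $30.17
Roth 401(k) contribution: $1,724.19 × 0.02 = $34.48
Employee stock purchase plan: $1,724.19 × 0.0437 = $75.35
Total deductions = $163.80 + $42.13 + $42.91 + $30.17 + $34.48 + $75.35 = $388.84
Net pay = $1,724.19 − $388.84 = $1,335.35

$1,335.35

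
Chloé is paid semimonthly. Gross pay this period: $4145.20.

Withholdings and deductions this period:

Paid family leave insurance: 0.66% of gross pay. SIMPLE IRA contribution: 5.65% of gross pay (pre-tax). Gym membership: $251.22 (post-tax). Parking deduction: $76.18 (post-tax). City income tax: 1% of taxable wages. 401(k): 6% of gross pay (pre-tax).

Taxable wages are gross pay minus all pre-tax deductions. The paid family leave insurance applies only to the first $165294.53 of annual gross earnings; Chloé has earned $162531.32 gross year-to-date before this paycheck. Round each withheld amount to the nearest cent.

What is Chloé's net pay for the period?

401(k): $4145.20 × 0.06 = $248.71
SIMPLE IRA contribution: $4145.20 × 0.0565 = $234.20
Pre-tax total = $248.71 + $234.20 = $482.91
Taxable wages = $4145.20 − $482.91 = $3662.29
City income tax: $3662.29 × 0.01 = $36.62
Paid family leave insurance: only $165294.53 − $162531.32 = $2763.21 of this check is subject → $2763.21 × 0.0066 = $18.24
Parking deduction: $76.18
Gym membership: $251.22
Total deductions = $248.71 + $234.20 + $36.62 + $18.24 + $76.18 + $251.22 = $865.17
Net pay = $4145.20 − $865.17 = $3280.03

$3280.03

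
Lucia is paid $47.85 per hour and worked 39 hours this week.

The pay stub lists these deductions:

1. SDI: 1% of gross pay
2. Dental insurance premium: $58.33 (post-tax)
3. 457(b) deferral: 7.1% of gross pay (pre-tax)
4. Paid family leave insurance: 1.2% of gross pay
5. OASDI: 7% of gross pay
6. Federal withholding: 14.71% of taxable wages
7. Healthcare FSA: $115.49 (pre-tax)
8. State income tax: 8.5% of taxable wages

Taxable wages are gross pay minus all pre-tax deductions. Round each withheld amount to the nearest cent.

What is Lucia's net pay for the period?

$1,012.58

Gross pay: 39 × $47.85 = $1,866.15
457(b) deferral: $1,866.15 × 0.071 = $132.50
Healthcare FSA: $115.49
Pre-tax total = $132.50 + $115.49 = $247.99
Taxable wages = $1,866.15 − $247.99 = $1,618.16
Federal withholding: $1,618.16 × 0.1471 = $238.03
State income tax: $1,618.16 × 0.085 = $137.54
SDI: $1,866.15 × 0.01 = $18.66
OASDI: $1,866.15 × 0.07 = $130.63
Paid family leave insurance: $1,866.15 × 0.012 = $22.39
Dental insurance premium: $58.33
Total deductions = $132.50 + $115.49 + $238.03 + $137.54 + $18.66 + $130.63 + $22.39 + $58.33 = $853.57
Net pay = $1,866.15 − $853.57 = $1,012.58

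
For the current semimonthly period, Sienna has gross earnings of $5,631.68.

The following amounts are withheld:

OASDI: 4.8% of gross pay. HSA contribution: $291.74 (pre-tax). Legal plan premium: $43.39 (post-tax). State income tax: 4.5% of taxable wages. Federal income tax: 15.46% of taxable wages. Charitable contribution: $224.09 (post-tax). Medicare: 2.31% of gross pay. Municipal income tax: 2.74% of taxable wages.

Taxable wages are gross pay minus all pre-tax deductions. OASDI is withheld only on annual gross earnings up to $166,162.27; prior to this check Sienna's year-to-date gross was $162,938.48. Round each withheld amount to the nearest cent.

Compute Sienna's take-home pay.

HSA contribution: $291.74
Taxable wages = $5,631.68 − $291.74 = $5,339.94
State income tax: $5,339.94 × 0.045 = $240.30
Municipal income tax: $5,339.94 × 0.0274 = $146.31
Federal income tax: $5,339.94 × 0.1546 = $825.55
OASDI: only $166,162.27 − $162,938.48 = $3,223.79 of this check is subject → $3,223.79 × 0.048 = $154.74
Medicare: $5,631.68 × 0.0231 = $130.09
Charitable contribution: $224.09
Legal plan premium: $43.39
Total deductions = $291.74 + $240.30 + $146.31 + $825.55 + $154.74 + $130.09 + $224.09 + $43.39 = $2,056.21
Net pay = $5,631.68 − $2,056.21 = $3,575.47

$3,575.47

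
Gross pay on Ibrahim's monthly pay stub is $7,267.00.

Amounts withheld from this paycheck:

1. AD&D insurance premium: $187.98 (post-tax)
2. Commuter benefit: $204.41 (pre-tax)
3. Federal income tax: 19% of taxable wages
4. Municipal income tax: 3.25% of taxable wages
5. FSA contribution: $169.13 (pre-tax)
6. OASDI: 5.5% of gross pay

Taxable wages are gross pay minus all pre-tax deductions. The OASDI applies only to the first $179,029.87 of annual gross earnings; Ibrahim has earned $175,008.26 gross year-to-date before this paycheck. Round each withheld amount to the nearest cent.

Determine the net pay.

FSA contribution: $169.13
Commuter benefit: $204.41
Pre-tax total = $169.13 + $204.41 = $373.54
Taxable wages = $7,267.00 − $373.54 = $6,893.46
Federal income tax: $6,893.46 × 0.19 = $1,309.76
Municipal income tax: $6,893.46 × 0.0325 = $224.04
OASDI: only $179,029.87 − $175,008.26 = $4,021.61 of this check is subject → $4,021.61 × 0.055 = $221.19
AD&D insurance premium: $187.98
Total deductions = $169.13 + $204.41 + $1,309.76 + $224.04 + $221.19 + $187.98 = $2,316.51
Net pay = $7,267.00 − $2,316.51 = $4,950.49

$4,950.49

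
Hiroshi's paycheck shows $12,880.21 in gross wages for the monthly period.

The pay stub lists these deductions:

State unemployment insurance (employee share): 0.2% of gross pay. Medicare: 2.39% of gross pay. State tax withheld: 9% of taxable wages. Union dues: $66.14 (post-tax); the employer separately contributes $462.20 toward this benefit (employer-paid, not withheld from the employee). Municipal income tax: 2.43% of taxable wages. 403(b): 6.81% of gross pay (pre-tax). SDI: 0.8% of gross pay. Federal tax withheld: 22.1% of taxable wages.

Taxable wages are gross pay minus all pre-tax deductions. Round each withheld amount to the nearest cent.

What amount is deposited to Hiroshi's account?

$7,475.66

403(b): $12,880.21 × 0.0681 = $877.14
Taxable wages = $12,880.21 − $877.14 = $12,003.07
Federal tax withheld: $12,003.07 × 0.221 = $2,652.68
State tax withheld: $12,003.07 × 0.09 = $1,080.28
Municipal income tax: $12,003.07 × 0.0243 = $291.67
State unemployment insurance (employee share): $12,880.21 × 0.002 = $25.76
Medicare: $12,880.21 × 0.0239 = $307.84
SDI: $12,880.21 × 0.008 = $103.04
Union dues: $66.14
(Employer's $462.20 toward union dues is not withheld from the employee.)
Total deductions = $877.14 + $2,652.68 + $1,080.28 + $291.67 + $25.76 + $307.84 + $103.04 + $66.14 = $5,404.55
Net pay = $12,880.21 − $5,404.55 = $7,475.66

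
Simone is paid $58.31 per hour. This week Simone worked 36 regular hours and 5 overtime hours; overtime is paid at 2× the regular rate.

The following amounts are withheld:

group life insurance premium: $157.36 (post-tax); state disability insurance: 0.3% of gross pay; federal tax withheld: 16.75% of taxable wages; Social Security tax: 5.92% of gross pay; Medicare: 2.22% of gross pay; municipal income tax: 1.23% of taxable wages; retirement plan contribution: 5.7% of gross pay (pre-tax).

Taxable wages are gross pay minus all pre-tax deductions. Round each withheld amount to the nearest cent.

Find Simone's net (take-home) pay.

$1,690.84

Regular pay: 36 × $58.31 = $2,099.16
Overtime pay: 5 × $58.31 × 2 = $583.10
Gross pay = $2,099.16 + $583.10 = $2,682.26
Retirement plan contribution: $2,682.26 × 0.057 = $152.89
Taxable wages = $2,682.26 − $152.89 = $2,529.37
Federal tax withheld: $2,529.37 × 0.1675 = $423.67
Municipal income tax: $2,529.37 × 0.0123 = $31.11
Medicare: $2,682.26 × 0.0222 = $59.55
State disability insurance: $2,682.26 × 0.003 = $8.05
Social Security tax: $2,682.26 × 0.0592 = $158.79
Group life insurance premium: $157.36
Total deductions = $152.89 + $423.67 + $31.11 + $59.55 + $8.05 + $158.79 + $157.36 = $991.42
Net pay = $2,682.26 − $991.42 = $1,690.84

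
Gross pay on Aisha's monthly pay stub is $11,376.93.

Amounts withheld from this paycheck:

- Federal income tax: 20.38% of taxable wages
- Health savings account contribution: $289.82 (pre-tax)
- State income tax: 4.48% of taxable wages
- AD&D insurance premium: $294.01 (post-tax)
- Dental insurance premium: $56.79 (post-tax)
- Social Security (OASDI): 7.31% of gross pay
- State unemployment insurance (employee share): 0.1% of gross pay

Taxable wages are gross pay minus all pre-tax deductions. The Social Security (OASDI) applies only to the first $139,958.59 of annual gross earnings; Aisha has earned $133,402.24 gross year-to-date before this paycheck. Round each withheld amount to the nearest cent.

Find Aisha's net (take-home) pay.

Health savings account contribution: $289.82
Taxable wages = $11,376.93 − $289.82 = $11,087.11
State income tax: $11,087.11 × 0.0448 = $496.70
Federal income tax: $11,087.11 × 0.2038 = $2,259.55
State unemployment insurance (employee share): $11,376.93 × 0.001 = $11.38
Social Security (OASDI): only $139,958.59 − $133,402.24 = $6,556.35 of this check is subject → $6,556.35 × 0.0731 = $479.27
Dental insurance premium: $56.79
AD&D insurance premium: $294.01
Total deductions = $289.82 + $496.70 + $2,259.55 + $11.38 + $479.27 + $56.79 + $294.01 = $3,887.52
Net pay = $11,376.93 − $3,887.52 = $7,489.41

$7,489.41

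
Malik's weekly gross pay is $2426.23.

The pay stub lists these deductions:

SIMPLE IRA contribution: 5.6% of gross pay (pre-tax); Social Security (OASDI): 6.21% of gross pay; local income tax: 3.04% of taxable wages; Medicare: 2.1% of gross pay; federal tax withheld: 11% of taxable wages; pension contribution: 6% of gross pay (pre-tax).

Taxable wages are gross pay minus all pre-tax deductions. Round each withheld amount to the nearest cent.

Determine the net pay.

$1642.04

Pension contribution: $2426.23 × 0.06 = $145.57
SIMPLE IRA contribution: $2426.23 × 0.056 = $135.87
Pre-tax total = $145.57 + $135.87 = $281.44
Taxable wages = $2426.23 − $281.44 = $2144.79
Local income tax: $2144.79 × 0.0304 = $65.20
Federal tax withheld: $2144.79 × 0.11 = $235.93
Social Security (OASDI): $2426.23 × 0.0621 = $150.67
Medicare: $2426.23 × 0.021 = $50.95
Total deductions = $145.57 + $135.87 + $65.20 + $235.93 + $150.67 + $50.95 = $784.19
Net pay = $2426.23 − $784.19 = $1642.04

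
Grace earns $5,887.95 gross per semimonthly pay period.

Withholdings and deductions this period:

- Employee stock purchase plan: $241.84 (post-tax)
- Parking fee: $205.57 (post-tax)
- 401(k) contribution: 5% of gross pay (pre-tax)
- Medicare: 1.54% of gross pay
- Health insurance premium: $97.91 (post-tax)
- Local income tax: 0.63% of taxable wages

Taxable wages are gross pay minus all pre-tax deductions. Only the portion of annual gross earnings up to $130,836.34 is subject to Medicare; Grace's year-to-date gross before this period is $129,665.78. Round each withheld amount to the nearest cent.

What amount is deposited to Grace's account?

$4,994.96

401(k) contribution: $5,887.95 × 0.05 = $294.40
Taxable wages = $5,887.95 − $294.40 = $5,593.55
Local income tax: $5,593.55 × 0.0063 = $35.24
Medicare: only $130,836.34 − $129,665.78 = $1,170.56 of this check is subject → $1,170.56 × 0.0154 = $18.03
Parking fee: $205.57
Health insurance premium: $97.91
Employee stock purchase plan: $241.84
Total deductions = $294.40 + $35.24 + $18.03 + $205.57 + $97.91 + $241.84 = $892.99
Net pay = $5,887.95 − $892.99 = $4,994.96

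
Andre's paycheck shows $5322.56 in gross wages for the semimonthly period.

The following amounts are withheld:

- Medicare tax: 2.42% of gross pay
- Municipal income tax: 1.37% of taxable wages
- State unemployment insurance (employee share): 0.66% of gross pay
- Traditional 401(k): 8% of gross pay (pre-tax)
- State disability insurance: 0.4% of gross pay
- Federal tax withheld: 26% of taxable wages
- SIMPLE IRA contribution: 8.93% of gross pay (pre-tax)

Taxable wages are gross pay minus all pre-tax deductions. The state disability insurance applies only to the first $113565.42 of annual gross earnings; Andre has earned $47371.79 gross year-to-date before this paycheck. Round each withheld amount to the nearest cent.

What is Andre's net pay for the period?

SIMPLE IRA contribution: $5322.56 × 0.0893 = $475.30
Traditional 401(k): $5322.56 × 0.08 = $425.80
Pre-tax total = $475.30 + $425.80 = $901.10
Taxable wages = $5322.56 − $901.10 = $4421.46
Federal tax withheld: $4421.46 × 0.26 = $1149.58
Municipal income tax: $4421.46 × 0.0137 = $60.57
Medicare tax: $5322.56 × 0.0242 = $128.81
State unemployment insurance (employee share): $5322.56 × 0.0066 = $35.13
State disability insurance: cap not yet reached, full $5322.56 is subject → $5322.56 × 0.004 = $21.29
Total deductions = $475.30 + $425.80 + $1149.58 + $60.57 + $128.81 + $35.13 + $21.29 = $2296.48
Net pay = $5322.56 − $2296.48 = $3026.08

$3026.08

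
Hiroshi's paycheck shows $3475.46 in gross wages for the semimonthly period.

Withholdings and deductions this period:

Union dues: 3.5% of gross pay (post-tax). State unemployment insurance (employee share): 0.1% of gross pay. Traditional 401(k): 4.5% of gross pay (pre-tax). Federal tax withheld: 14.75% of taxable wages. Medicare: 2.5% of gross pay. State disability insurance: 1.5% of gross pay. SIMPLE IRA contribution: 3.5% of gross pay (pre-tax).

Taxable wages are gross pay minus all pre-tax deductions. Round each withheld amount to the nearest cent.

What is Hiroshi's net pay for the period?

SIMPLE IRA contribution: $3475.46 × 0.035 = $121.64
Traditional 401(k): $3475.46 × 0.045 = $156.40
Pre-tax total = $121.64 + $156.40 = $278.04
Taxable wages = $3475.46 − $278.04 = $3197.42
Federal tax withheld: $3197.42 × 0.1475 = $471.62
Medicare: $3475.46 × 0.025 = $86.89
State disability insurance: $3475.46 × 0.015 = $52.13
State unemployment insurance (employee share): $3475.46 × 0.001 = $3.48
Union dues: $3475.46 × 0.035 = $121.64
Total deductions = $121.64 + $156.40 + $471.62 + $86.89 + $52.13 + $3.48 + $121.64 = $1013.80
Net pay = $3475.46 − $1013.80 = $2461.66

$2461.66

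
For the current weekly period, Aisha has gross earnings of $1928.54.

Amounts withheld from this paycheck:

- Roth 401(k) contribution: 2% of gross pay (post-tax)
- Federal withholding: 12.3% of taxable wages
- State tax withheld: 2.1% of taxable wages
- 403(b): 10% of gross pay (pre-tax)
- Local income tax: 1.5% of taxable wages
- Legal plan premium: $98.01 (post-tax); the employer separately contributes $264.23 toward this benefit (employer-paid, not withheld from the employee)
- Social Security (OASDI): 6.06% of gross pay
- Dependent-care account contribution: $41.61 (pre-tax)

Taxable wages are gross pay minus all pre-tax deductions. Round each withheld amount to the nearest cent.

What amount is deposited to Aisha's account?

$1171.27

403(b): $1928.54 × 0.1 = $192.85
Dependent-care account contribution: $41.61
Pre-tax total = $192.85 + $41.61 = $234.46
Taxable wages = $1928.54 − $234.46 = $1694.08
State tax withheld: $1694.08 × 0.021 = $35.58
Local income tax: $1694.08 × 0.015 = $25.41
Federal withholding: $1694.08 × 0.123 = $208.37
Social Security (OASDI): $1928.54 × 0.0606 = $116.87
Roth 401(k) contribution: $1928.54 × 0.02 = $38.57
Legal plan premium: $98.01
(Employer's $264.23 toward legal plan premium is not withheld from the employee.)
Total deductions = $192.85 + $41.61 + $35.58 + $25.41 + $208.37 + $116.87 + $38.57 + $98.01 = $757.27
Net pay = $1928.54 − $757.27 = $1171.27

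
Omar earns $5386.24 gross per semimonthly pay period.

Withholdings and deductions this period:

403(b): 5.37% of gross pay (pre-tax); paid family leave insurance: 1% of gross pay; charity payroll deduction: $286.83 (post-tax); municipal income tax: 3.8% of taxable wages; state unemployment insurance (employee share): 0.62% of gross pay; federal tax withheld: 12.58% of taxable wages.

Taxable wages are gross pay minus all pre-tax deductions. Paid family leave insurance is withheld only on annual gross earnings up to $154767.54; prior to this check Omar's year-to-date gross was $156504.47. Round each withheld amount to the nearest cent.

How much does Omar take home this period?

403(b): $5386.24 × 0.0537 = $289.24
Taxable wages = $5386.24 − $289.24 = $5097.00
Federal tax withheld: $5097.00 × 0.1258 = $641.20
Municipal income tax: $5097.00 × 0.038 = $193.69
Paid family leave insurance: annual cap $154767.54 already reached (YTD $156504.47), so $0.00
State unemployment insurance (employee share): $5386.24 × 0.0062 = $33.39
Charity payroll deduction: $286.83
Total deductions = $289.24 + $641.20 + $193.69 + $0.00 + $33.39 + $286.83 = $1444.35
Net pay = $5386.24 − $1444.35 = $3941.89

$3941.89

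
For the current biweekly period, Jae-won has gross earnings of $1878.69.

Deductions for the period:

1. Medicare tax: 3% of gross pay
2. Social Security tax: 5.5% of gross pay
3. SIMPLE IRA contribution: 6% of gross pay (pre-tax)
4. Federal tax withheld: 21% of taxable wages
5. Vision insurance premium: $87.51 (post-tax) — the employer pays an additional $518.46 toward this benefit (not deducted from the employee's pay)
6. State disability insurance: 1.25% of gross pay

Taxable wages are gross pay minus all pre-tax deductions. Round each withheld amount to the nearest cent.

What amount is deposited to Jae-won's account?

$1124.44

SIMPLE IRA contribution: $1878.69 × 0.06 = $112.72
Taxable wages = $1878.69 − $112.72 = $1765.97
Federal tax withheld: $1765.97 × 0.21 = $370.85
Medicare tax: $1878.69 × 0.03 = $56.36
State disability insurance: $1878.69 × 0.0125 = $23.48
Social Security tax: $1878.69 × 0.055 = $103.33
Vision insurance premium: $87.51
(Employer's $518.46 toward vision insurance premium is not withheld from the employee.)
Total deductions = $112.72 + $370.85 + $56.36 + $23.48 + $103.33 + $87.51 = $754.25
Net pay = $1878.69 − $754.25 = $1124.44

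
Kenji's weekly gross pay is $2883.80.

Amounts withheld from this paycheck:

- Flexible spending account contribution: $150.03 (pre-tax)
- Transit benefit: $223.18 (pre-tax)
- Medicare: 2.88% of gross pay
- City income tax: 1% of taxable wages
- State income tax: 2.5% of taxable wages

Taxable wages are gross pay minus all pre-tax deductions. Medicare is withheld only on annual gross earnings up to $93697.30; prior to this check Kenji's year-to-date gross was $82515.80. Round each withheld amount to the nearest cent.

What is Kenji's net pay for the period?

$2339.67

Flexible spending account contribution: $150.03
Transit benefit: $223.18
Pre-tax total = $150.03 + $223.18 = $373.21
Taxable wages = $2883.80 − $373.21 = $2510.59
State income tax: $2510.59 × 0.025 = $62.76
City income tax: $2510.59 × 0.01 = $25.11
Medicare: cap not yet reached, full $2883.80 is subject → $2883.80 × 0.0288 = $83.05
Total deductions = $150.03 + $223.18 + $62.76 + $25.11 + $83.05 = $544.13
Net pay = $2883.80 − $544.13 = $2339.67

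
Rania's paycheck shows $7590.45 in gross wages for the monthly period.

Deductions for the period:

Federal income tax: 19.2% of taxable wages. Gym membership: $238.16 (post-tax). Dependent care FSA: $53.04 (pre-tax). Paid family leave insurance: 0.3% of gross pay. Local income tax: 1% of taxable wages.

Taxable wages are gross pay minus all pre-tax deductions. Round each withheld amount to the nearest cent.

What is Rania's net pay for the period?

Dependent care FSA: $53.04
Taxable wages = $7590.45 − $53.04 = $7537.41
Federal income tax: $7537.41 × 0.192 = $1447.18
Local income tax: $7537.41 × 0.01 = $75.37
Paid family leave insurance: $7590.45 × 0.003 = $22.77
Gym membership: $238.16
Total deductions = $53.04 + $1447.18 + $75.37 + $22.77 + $238.16 = $1836.52
Net pay = $7590.45 − $1836.52 = $5753.93

$5753.93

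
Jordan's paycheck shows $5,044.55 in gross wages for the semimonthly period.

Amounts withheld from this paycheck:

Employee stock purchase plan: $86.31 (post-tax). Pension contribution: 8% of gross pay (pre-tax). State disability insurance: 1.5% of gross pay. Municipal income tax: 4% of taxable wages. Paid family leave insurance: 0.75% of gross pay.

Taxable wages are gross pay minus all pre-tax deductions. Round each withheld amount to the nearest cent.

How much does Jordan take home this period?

$4,255.54

Pension contribution: $5,044.55 × 0.08 = $403.56
Taxable wages = $5,044.55 − $403.56 = $4,640.99
Municipal income tax: $4,640.99 × 0.04 = $185.64
Paid family leave insurance: $5,044.55 × 0.0075 = $37.83
State disability insurance: $5,044.55 × 0.015 = $75.67
Employee stock purchase plan: $86.31
Total deductions = $403.56 + $185.64 + $37.83 + $75.67 + $86.31 = $789.01
Net pay = $5,044.55 − $789.01 = $4,255.54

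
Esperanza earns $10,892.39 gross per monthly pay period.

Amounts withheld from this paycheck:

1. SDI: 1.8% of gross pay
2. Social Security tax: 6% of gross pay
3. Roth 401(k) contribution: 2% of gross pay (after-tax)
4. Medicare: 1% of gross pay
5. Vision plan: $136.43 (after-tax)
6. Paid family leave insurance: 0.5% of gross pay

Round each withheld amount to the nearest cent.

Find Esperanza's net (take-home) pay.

Social Security tax: $10,892.39 × 0.06 = $653.54
Medicare: $10,892.39 × 0.01 = $108.92
Paid family leave insurance: $10,892.39 × 0.005 = $54.46
SDI: $10,892.39 × 0.018 = $196.06
Roth 401(k) contribution: $10,892.39 × 0.02 = $217.85
Vision plan: $136.43
Total deductions = $653.54 + $108.92 + $54.46 + $196.06 + $217.85 + $136.43 = $1,367.26
Net pay = $10,892.39 − $1,367.26 = $9,525.13

$9,525.13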